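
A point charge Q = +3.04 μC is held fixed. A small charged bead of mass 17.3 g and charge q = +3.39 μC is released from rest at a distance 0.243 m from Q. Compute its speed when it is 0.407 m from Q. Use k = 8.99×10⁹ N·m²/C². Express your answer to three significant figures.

Only the electrostatic force acts, so mechanical energy is conserved: ½mv² = U₁ − U₂ = kQq(1/r₁ − 1/r₂).
U₁ − U₂ = (8.99×10⁹ N·m²/C²)(3.04×10⁻⁶ C)(3.39×10⁻⁶ C)(1/0.243 − 1/0.407) = 0.154 J.
v = √(2·0.154/0.0173) = 4.21 m/s.

4.21 m/s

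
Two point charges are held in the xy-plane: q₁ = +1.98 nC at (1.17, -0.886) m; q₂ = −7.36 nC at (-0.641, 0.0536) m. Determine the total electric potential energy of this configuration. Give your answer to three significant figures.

The assembly work is the sum of pairwise potential energies, U = Σ_{i<j} kqᵢqⱼ/rᵢⱼ.
Pair separations: r₁₂ = 2.04 m.
U = (-6.42×10⁻⁸) = -6.42×10⁻⁸ J.

-6.42×10⁻⁸ J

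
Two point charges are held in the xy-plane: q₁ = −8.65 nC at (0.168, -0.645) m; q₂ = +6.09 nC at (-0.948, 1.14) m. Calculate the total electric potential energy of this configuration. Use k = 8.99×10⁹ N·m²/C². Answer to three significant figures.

The work to assemble the configuration equals its total potential energy, U = Σ kqᵢqⱼ/rᵢⱼ over all pairs.
Pair separations: r₁₂ = 2.11 m.
U = (-2.25×10⁻⁷) = -2.25×10⁻⁷ J.

-2.25×10⁻⁷ J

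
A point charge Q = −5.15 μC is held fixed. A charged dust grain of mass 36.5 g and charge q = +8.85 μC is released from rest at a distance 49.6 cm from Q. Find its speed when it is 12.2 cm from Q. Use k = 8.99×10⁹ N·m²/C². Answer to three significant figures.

11.8 m/s

Only the electrostatic force acts, so mechanical energy is conserved: ½mv² = U₁ − U₂ = kQq(1/r₁ − 1/r₂).
U₁ − U₂ = (8.99×10⁹ N·m²/C²)(-5.15×10⁻⁶ C)(8.85×10⁻⁶ C)(1/0.496 − 1/0.122) = 2.53 J.
v = √(2·2.53/0.0365) = 11.8 m/s.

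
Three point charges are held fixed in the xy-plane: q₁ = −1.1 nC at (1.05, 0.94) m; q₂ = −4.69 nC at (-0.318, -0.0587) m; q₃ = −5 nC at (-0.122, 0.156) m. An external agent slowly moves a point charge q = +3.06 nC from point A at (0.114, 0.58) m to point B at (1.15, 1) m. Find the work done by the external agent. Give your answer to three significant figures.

For quasistatic motion the external work equals the change in potential energy: W_ext = qΔV = q(V_B − V_A).
At A: distances to the source charges are 1.00 m, 0.771 m, 0.485 m; V_A = Σ kqᵢ/rᵢ = -157 V.
At B: distances to the source charges are 0.117 m, 1.81 m, 1.53 m; V_B = Σ kqᵢ/rᵢ = -138 V.
ΔV = V_B − V_A = 19.6 V.
W_ext = qΔV = (3.06×10⁻⁹ C)(19.6 V) = 6.01×10⁻⁸ J.

6.01×10⁻⁸ J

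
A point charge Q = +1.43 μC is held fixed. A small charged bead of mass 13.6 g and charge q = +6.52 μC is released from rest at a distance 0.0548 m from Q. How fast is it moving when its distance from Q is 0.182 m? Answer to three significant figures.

Only the electrostatic force acts, so mechanical energy is conserved: ½mv² = U₁ − U₂ = kQq(1/r₁ − 1/r₂).
U₁ − U₂ = (8.99×10⁹ N·m²/C²)(1.43×10⁻⁶ C)(6.52×10⁻⁶ C)(1/0.0548 − 1/0.182) = 1.07 J.
v = √(2·1.07/0.0136) = 12.5 m/s.

12.5 m/s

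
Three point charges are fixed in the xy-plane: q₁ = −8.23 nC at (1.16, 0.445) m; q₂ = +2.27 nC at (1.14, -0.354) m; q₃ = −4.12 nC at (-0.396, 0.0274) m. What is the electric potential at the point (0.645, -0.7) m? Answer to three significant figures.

Electric potential is a scalar, so the contributions from each charge add algebraically: V = Σ kqᵢ/rᵢ.
Distances from the field point to each charge: r₁ = 1.26 m, r₂ = 0.604 m, r₃ = 1.27 m.
V = k[(-8.23×10⁻⁹)/(1.26) + (2.27×10⁻⁹)/(0.604) + (-4.12×10⁻⁹)/(1.27)] = -54.3 V.

-54.3 V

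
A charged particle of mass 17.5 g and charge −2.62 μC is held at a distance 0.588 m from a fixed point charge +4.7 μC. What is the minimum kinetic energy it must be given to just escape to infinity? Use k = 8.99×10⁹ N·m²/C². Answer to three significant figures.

To just escape, total mechanical energy must reach zero at infinity: ½mv²_min + U = 0, so ½mv²_min = −U = |kQq|/r.
|U| = |kQq|/r = (8.99×10⁹ N·m²/C²)(4.70×10⁻⁶)(2.62×10⁻⁶)/(0.588) = 0.188 J.

0.188 J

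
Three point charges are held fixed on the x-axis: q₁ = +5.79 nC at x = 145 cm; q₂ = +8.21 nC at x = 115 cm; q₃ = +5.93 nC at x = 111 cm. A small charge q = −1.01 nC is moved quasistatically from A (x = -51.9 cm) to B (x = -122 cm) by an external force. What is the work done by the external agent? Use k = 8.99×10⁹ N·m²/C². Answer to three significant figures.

3.02×10⁻⁸ J

For quasistatic motion the external work equals the change in potential energy: W_ext = qΔV = q(V_B − V_A).
At A: distances to the source charges are 1.97 m, 1.67 m, 1.63 m; V_A = Σ kqᵢ/rᵢ = 103 V.
At B: distances to the source charges are 2.67 m, 2.37 m, 2.33 m; V_B = Σ kqᵢ/rᵢ = 73.5 V.
ΔV = V_B − V_A = -29.9 V.
W_ext = qΔV = (-1.01×10⁻⁹ C)(-29.9 V) = 3.02×10⁻⁸ J.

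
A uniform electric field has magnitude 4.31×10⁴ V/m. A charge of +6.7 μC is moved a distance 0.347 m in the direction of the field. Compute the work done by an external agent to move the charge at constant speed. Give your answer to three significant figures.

The potential change for a displacement 0.347 m in the direction of the field is ΔV = −Ed = -1.50×10⁴ V.
W_ext = qΔV = -0.100 J.

-0.100 J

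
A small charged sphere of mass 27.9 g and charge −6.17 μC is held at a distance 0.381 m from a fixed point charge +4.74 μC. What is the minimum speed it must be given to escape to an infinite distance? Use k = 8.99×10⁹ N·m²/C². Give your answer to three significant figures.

7.03 m/s

To just escape, total mechanical energy must reach zero at infinity: ½mv²_min + U = 0, so ½mv²_min = −U = |kQq|/r.
|U| = |kQq|/r = (8.99×10⁹ N·m²/C²)(4.74×10⁻⁶)(6.17×10⁻⁶)/(0.381) = 0.690 J.
v_min = √(2|U|/m) = √(2·0.690/0.0279) = 7.03 m/s.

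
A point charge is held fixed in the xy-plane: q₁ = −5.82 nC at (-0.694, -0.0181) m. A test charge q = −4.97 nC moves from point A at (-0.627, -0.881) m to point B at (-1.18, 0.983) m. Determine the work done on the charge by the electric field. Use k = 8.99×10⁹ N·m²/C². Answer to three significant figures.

The work done by the electric force is W_field = −ΔU = −q(V_B − V_A) = q(V_A − V_B).
At A: distance to the source charge is 0.865 m; V_A = kq₁/r = -60.5 V.
At B: distance to the source charge is 1.11 m; V_B = kq₁/r = -47.0 V.
ΔV = V_B − V_A = 13.4 V.
W_field = −qΔV = −(-4.97×10⁻⁹ C)(13.4 V) = 6.68×10⁻⁸ J.

6.68×10⁻⁸ J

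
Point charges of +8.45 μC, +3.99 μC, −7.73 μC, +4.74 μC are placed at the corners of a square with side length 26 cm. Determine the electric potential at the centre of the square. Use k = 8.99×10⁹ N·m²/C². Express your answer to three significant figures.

4.62×10⁵ V

Electric potential is a scalar, so the contributions from each charge add algebraically: V = Σ kqᵢ/rᵢ.
The distance from each corner to the centre is a√2/2 = 0.184 m.
V = k[(8.45×10⁻⁶)/(0.184) + (3.99×10⁻⁶)/(0.184) + (-7.73×10⁻⁶)/(0.184) + (4.74×10⁻⁶)/(0.184)] = 4.62×10⁵ V.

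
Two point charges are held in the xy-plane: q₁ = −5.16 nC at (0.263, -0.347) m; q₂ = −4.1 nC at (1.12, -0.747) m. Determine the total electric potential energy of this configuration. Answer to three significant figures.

The assembly work is the sum of pairwise potential energies, U = Σ_{i<j} kqᵢqⱼ/rᵢⱼ.
Pair separations: r₁₂ = 0.946 m.
U = (2.01×10⁻⁷) = 2.01×10⁻⁷ J.

2.01×10⁻⁷ J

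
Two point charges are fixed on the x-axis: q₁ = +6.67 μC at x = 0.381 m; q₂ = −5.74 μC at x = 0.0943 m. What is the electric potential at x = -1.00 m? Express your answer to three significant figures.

-3740 V

Electric potential is a scalar, so the contributions from each charge add algebraically: V = Σ kqᵢ/rᵢ.
Distances from the field point to each charge: r₁ = 1.38 m, r₂ = 1.09 m.
V = k[(6.67×10⁻⁶)/(1.38) + (-5.74×10⁻⁶)/(1.09)] = -3740 V.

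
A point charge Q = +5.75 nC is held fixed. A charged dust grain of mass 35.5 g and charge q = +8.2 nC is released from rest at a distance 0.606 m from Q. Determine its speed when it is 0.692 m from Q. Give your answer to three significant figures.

2.21×10⁻³ m/s

Only the electrostatic force acts, so mechanical energy is conserved: ½mv² = U₁ − U₂ = kQq(1/r₁ − 1/r₂).
U₁ − U₂ = (8.99×10⁹ N·m²/C²)(5.75×10⁻⁹ C)(8.20×10⁻⁹ C)(1/0.606 − 1/0.692) = 8.69×10⁻⁸ J.
v = √(2·8.69×10⁻⁸/0.0355) = 2.21×10⁻³ m/s.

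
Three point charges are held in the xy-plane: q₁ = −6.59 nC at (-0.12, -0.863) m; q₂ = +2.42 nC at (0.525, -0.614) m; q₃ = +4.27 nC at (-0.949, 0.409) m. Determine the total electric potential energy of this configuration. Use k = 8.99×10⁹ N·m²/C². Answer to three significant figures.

The work to assemble the configuration equals its total potential energy, U = Σ kqᵢqⱼ/rᵢⱼ over all pairs.
Pair separations: r₁₂ = 0.691 m, r₁₃ = 1.52 m, r₂₃ = 1.79 m.
U = (-2.07×10⁻⁷) + (-1.67×10⁻⁷) + (5.18×10⁻⁸) = -3.22×10⁻⁷ J.

-3.22×10⁻⁷ J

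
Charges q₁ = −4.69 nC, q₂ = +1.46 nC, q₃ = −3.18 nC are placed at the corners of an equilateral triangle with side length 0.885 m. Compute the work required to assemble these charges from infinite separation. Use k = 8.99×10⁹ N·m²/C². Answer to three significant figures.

The work to assemble the configuration equals its total potential energy, U = Σ kqᵢqⱼ/rᵢⱼ over all pairs.
All three pair separations equal the side length, 0.885 m.
U = (-6.96×10⁻⁸) + (1.52×10⁻⁷) + (-4.72×10⁻⁸) = 3.48×10⁻⁸ J.

3.48×10⁻⁸ J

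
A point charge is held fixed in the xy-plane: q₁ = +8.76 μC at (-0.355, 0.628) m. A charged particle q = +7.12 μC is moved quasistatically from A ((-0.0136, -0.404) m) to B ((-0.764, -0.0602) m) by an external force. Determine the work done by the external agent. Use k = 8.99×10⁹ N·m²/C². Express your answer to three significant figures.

For quasistatic motion the external work equals the change in potential energy: W_ext = qΔV = q(V_B − V_A).
At A: distance to the source charge is 1.09 m; V_A = kq₁/r = 7.24×10⁴ V.
At B: distance to the source charge is 0.801 m; V_B = kq₁/r = 9.84×10⁴ V.
ΔV = V_B − V_A = 2.59×10⁴ V.
W_ext = qΔV = (7.12×10⁻⁶ C)(2.59×10⁴ V) = 0.185 J.

0.185 J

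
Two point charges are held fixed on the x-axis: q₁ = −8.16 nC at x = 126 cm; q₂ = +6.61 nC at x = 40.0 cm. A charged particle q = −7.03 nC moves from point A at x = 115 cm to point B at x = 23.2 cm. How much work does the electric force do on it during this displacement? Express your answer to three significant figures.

6.12×10⁻⁶ J

The work done by the electric force is W_field = −ΔU = −q(V_B − V_A) = q(V_A − V_B).
At A: distances to the source charges are 0.110 m, 0.750 m; V_A = Σ kqᵢ/rᵢ = -588 V.
At B: distances to the source charges are 1.03 m, 0.168 m; V_B = Σ kqᵢ/rᵢ = 282 V.
ΔV = V_B − V_A = 870 V.
W_field = −qΔV = −(-7.03×10⁻⁹ C)(870 V) = 6.12×10⁻⁶ J.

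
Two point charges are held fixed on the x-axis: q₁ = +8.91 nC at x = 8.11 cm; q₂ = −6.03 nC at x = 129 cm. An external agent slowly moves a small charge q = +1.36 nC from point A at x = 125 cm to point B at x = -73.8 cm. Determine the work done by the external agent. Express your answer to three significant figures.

1.85×10⁻⁶ J

For quasistatic motion the external work equals the change in potential energy: W_ext = qΔV = q(V_B − V_A).
At A: distances to the source charges are 1.17 m, 0.0400 m; V_A = Σ kqᵢ/rᵢ = -1290 V.
At B: distances to the source charges are 0.819 m, 2.03 m; V_B = Σ kqᵢ/rᵢ = 71.1 V.
ΔV = V_B − V_A = 1360 V.
W_ext = qΔV = (1.36×10⁻⁹ C)(1360 V) = 1.85×10⁻⁶ J.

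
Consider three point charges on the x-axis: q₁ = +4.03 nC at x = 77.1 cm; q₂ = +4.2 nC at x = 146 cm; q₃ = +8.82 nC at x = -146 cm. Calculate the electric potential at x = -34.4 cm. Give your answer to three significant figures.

Electric potential is a scalar, so the contributions from each charge add algebraically: V = Σ kqᵢ/rᵢ.
Distances from the field point to each charge: r₁ = 1.11 m, r₂ = 1.80 m, r₃ = 1.12 m.
V = k[(4.03×10⁻⁹)/(1.11) + (4.20×10⁻⁹)/(1.80) + (8.82×10⁻⁹)/(1.12)] = 124 V.

124 V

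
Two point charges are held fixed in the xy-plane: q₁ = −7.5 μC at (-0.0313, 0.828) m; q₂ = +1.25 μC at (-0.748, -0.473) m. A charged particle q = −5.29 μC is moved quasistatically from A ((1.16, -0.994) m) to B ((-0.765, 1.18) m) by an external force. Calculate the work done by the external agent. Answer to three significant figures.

For quasistatic motion the external work equals the change in potential energy: W_ext = qΔV = q(V_B − V_A).
At A: distances to the source charges are 2.18 m, 1.98 m; V_A = Σ kqᵢ/rᵢ = -2.53×10⁴ V.
At B: distances to the source charges are 0.814 m, 1.65 m; V_B = Σ kqᵢ/rᵢ = -7.61×10⁴ V.
ΔV = V_B − V_A = -5.08×10⁴ V.
W_ext = qΔV = (-5.29×10⁻⁶ C)(-5.08×10⁴ V) = 0.269 J.

0.269 J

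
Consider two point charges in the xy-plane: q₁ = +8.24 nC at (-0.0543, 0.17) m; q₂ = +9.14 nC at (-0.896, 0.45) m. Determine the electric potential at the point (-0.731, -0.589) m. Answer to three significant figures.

151 V

The total potential is the scalar sum of each charge's contribution, V = Σ kqᵢ/rᵢ.
Distances from the field point to each charge: r₁ = 1.02 m, r₂ = 1.05 m.
V = k[(8.24×10⁻⁹)/(1.02) + (9.14×10⁻⁹)/(1.05)] = 151 V.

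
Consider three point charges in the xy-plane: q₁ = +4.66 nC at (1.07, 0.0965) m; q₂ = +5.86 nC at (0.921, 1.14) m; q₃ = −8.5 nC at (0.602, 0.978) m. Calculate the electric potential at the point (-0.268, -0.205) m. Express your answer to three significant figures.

Electric potential is a scalar, so the contributions from each charge add algebraically: V = Σ kqᵢ/rᵢ.
Distances from the field point to each charge: r₁ = 1.37 m, r₂ = 1.80 m, r₃ = 1.47 m.
V = k[(4.66×10⁻⁹)/(1.37) + (5.86×10⁻⁹)/(1.80) + (-8.50×10⁻⁹)/(1.47)] = 7.85 V.

7.85 V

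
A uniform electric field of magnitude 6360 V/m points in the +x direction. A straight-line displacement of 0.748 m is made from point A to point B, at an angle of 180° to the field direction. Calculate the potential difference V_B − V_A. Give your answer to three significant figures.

4760 V

Only the component of displacement along E changes the potential: ΔV = −E·d·cosθ.
ΔV = −(6360 V/m)(0.748 m)cos180° = 4760 V.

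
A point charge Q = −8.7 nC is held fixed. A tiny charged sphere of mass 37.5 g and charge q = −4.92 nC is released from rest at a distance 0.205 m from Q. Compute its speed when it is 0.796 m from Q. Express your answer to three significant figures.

8.62×10⁻³ m/s

Only the electrostatic force acts, so mechanical energy is conserved: ½mv² = U₁ − U₂ = kQq(1/r₁ − 1/r₂).
U₁ − U₂ = (8.99×10⁹ N·m²/C²)(-8.70×10⁻⁹ C)(-4.92×10⁻⁹ C)(1/0.205 − 1/0.796) = 1.39×10⁻⁶ J.
v = √(2·1.39×10⁻⁶/0.0375) = 8.62×10⁻³ m/s.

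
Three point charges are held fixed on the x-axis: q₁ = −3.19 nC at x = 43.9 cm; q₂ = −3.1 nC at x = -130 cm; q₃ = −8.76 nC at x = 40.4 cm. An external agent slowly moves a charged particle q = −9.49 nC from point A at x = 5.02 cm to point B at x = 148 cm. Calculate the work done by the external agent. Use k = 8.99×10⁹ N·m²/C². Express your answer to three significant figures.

-1.96×10⁻⁶ J

For quasistatic motion the external work equals the change in potential energy: W_ext = qΔV = q(V_B − V_A).
At A: distances to the source charges are 0.389 m, 1.35 m, 0.354 m; V_A = Σ kqᵢ/rᵢ = -317 V.
At B: distances to the source charges are 1.04 m, 2.78 m, 1.08 m; V_B = Σ kqᵢ/rᵢ = -111 V.
ΔV = V_B − V_A = 206 V.
W_ext = qΔV = (-9.49×10⁻⁹ C)(206 V) = -1.96×10⁻⁶ J.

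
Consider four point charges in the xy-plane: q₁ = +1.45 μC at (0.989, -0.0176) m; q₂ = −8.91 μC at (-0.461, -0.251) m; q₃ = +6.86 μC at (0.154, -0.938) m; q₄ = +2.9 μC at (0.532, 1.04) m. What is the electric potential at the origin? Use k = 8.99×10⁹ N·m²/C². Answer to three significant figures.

The total potential is the scalar sum of each charge's contribution, V = Σ kqᵢ/rᵢ.
Distances from the field point to each charge: r₁ = 0.989 m, r₂ = 0.525 m, r₃ = 0.951 m, r₄ = 1.17 m.
V = k[(1.45×10⁻⁶)/(0.989) + (-8.91×10⁻⁶)/(0.525) + (6.86×10⁻⁶)/(0.951) + (2.90×10⁻⁶)/(1.17)] = -5.22×10⁴ V.

-5.22×10⁴ V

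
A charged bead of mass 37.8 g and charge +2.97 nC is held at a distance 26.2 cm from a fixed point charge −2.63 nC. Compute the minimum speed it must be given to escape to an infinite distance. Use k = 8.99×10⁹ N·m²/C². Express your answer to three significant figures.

To just escape, total mechanical energy must reach zero at infinity: ½mv²_min + U = 0, so ½mv²_min = −U = |kQq|/r.
|U| = |kQq|/r = (8.99×10⁹ N·m²/C²)(2.63×10⁻⁹)(2.97×10⁻⁹)/(0.262) = 2.68×10⁻⁷ J.
v_min = √(2|U|/m) = √(2·2.68×10⁻⁷/0.0378) = 3.77×10⁻³ m/s.

3.77×10⁻³ m/s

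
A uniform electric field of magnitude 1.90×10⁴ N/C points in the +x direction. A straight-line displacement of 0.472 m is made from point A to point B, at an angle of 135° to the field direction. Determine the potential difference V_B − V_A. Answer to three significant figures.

Only the component of displacement along E changes the potential: ΔV = −E·d·cosθ.
ΔV = −(1.90×10⁴ V/m)(0.472 m)cos135° = 6340 V.

6340 V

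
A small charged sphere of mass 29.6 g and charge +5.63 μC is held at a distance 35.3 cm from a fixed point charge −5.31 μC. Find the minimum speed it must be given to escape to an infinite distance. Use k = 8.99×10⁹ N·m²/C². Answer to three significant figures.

To just escape, total mechanical energy must reach zero at infinity: ½mv²_min + U = 0, so ½mv²_min = −U = |kQq|/r.
|U| = |kQq|/r = (8.99×10⁹ N·m²/C²)(5.31×10⁻⁶)(5.63×10⁻⁶)/(0.353) = 0.761 J.
v_min = √(2|U|/m) = √(2·0.761/0.0296) = 7.17 m/s.

7.17 m/s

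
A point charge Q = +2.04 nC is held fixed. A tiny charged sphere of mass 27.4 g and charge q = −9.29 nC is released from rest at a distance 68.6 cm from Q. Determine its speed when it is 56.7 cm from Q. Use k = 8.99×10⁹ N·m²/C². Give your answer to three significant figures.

Only the electrostatic force acts, so mechanical energy is conserved: ½mv² = U₁ − U₂ = kQq(1/r₁ − 1/r₂).
U₁ − U₂ = (8.99×10⁹ N·m²/C²)(2.04×10⁻⁹ C)(-9.29×10⁻⁹ C)(1/0.686 − 1/0.567) = 5.21×10⁻⁸ J.
v = √(2·5.21×10⁻⁸/0.0274) = 1.95×10⁻³ m/s.

1.95×10⁻³ m/s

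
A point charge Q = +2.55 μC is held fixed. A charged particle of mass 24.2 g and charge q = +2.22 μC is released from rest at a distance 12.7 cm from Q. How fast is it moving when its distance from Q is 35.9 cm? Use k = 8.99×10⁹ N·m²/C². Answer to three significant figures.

4.63 m/s

Only the electrostatic force acts, so mechanical energy is conserved: ½mv² = U₁ − U₂ = kQq(1/r₁ − 1/r₂).
U₁ − U₂ = (8.99×10⁹ N·m²/C²)(2.55×10⁻⁶ C)(2.22×10⁻⁶ C)(1/0.127 − 1/0.359) = 0.259 J.
v = √(2·0.259/0.0242) = 4.63 m/s.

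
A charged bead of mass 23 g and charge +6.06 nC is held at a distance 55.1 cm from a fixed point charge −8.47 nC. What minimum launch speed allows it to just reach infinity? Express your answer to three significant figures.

To just escape, total mechanical energy must reach zero at infinity: ½mv²_min + U = 0, so ½mv²_min = −U = |kQq|/r.
|U| = |kQq|/r = (8.99×10⁹ N·m²/C²)(8.47×10⁻⁹)(6.06×10⁻⁹)/(0.551) = 8.37×10⁻⁷ J.
v_min = √(2|U|/m) = √(2·8.37×10⁻⁷/0.0230) = 8.53×10⁻³ m/s.

8.53×10⁻³ m/s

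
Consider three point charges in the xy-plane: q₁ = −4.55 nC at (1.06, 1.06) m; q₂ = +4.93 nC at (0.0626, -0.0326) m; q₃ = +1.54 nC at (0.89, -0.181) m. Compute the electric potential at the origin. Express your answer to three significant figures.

616 V

The total potential is the scalar sum of each charge's contribution, V = Σ kqᵢ/rᵢ.
Distances from the field point to each charge: r₁ = 1.50 m, r₂ = 0.0706 m, r₃ = 0.908 m.
V = k[(-4.55×10⁻⁹)/(1.50) + (4.93×10⁻⁹)/(0.0706) + (1.54×10⁻⁹)/(0.908)] = 616 V.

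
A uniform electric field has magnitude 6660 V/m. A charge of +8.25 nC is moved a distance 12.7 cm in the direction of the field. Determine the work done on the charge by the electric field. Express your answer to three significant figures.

6.98×10⁻⁶ J

The potential change for a displacement 12.7 cm in the direction of the field is ΔV = −Ed = -846 V.
W_field = −qΔV = 6.98×10⁻⁶ J.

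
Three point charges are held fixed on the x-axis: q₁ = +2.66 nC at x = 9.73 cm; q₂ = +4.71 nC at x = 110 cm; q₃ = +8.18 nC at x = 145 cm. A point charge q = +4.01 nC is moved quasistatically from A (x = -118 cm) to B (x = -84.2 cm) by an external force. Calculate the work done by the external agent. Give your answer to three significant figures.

5.65×10⁻⁸ J

For quasistatic motion the external work equals the change in potential energy: W_ext = qΔV = q(V_B − V_A).
At A: distances to the source charges are 1.28 m, 2.28 m, 2.63 m; V_A = Σ kqᵢ/rᵢ = 65.3 V.
At B: distances to the source charges are 0.939 m, 1.94 m, 2.29 m; V_B = Σ kqᵢ/rᵢ = 79.3 V.
ΔV = V_B − V_A = 14.1 V.
W_ext = qΔV = (4.01×10⁻⁹ C)(14.1 V) = 5.65×10⁻⁸ J.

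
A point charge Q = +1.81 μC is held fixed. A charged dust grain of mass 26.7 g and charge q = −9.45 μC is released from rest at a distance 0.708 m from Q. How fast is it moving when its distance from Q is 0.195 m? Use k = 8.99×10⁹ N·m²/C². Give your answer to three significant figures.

Only the electrostatic force acts, so mechanical energy is conserved: ½mv² = U₁ − U₂ = kQq(1/r₁ − 1/r₂).
U₁ − U₂ = (8.99×10⁹ N·m²/C²)(1.81×10⁻⁶ C)(-9.45×10⁻⁶ C)(1/0.708 − 1/0.195) = 0.571 J.
v = √(2·0.571/0.0267) = 6.54 m/s.

6.54 m/s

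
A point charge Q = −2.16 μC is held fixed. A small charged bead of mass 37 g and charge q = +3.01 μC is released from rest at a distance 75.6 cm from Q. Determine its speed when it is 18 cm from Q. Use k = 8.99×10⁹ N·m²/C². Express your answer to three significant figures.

3.66 m/s

Only the electrostatic force acts, so mechanical energy is conserved: ½mv² = U₁ − U₂ = kQq(1/r₁ − 1/r₂).
U₁ − U₂ = (8.99×10⁹ N·m²/C²)(-2.16×10⁻⁶ C)(3.01×10⁻⁶ C)(1/0.756 − 1/0.180) = 0.247 J.
v = √(2·0.247/0.0370) = 3.66 m/s.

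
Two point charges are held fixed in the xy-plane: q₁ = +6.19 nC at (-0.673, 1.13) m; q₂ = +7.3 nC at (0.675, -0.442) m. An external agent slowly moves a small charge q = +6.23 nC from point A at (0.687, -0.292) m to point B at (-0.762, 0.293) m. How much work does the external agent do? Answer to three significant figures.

-2.23×10⁻⁶ J

For quasistatic motion the external work equals the change in potential energy: W_ext = qΔV = q(V_B − V_A).
At A: distances to the source charges are 1.97 m, 0.150 m; V_A = Σ kqᵢ/rᵢ = 464 V.
At B: distances to the source charges are 0.842 m, 1.61 m; V_B = Σ kqᵢ/rᵢ = 107 V.
ΔV = V_B − V_A = -358 V.
W_ext = qΔV = (6.23×10⁻⁹ C)(-358 V) = -2.23×10⁻⁶ J.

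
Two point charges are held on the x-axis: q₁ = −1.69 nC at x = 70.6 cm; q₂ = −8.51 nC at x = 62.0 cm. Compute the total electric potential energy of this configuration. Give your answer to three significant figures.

1.50×10⁻⁶ J

The work to assemble the configuration equals its total potential energy, U = Σ kqᵢqⱼ/rᵢⱼ over all pairs.
Pair separations: r₁₂ = 0.0860 m.
U = (1.50×10⁻⁶) = 1.50×10⁻⁶ J.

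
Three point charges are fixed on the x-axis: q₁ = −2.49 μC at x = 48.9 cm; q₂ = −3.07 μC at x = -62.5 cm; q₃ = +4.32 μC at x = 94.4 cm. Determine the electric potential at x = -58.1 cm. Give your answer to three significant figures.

The total potential is the scalar sum of each charge's contribution, V = Σ kqᵢ/rᵢ.
Distances from the field point to each charge: r₁ = 1.07 m, r₂ = 0.0440 m, r₃ = 1.52 m.
V = k[(-2.49×10⁻⁶)/(1.07) + (-3.07×10⁻⁶)/(0.0440) + (4.32×10⁻⁶)/(1.52)] = -6.23×10⁵ V.

-6.23×10⁵ V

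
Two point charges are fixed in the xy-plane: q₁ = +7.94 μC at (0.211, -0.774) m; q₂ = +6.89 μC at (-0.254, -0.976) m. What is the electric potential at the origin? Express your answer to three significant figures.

Electric potential is a scalar, so the contributions from each charge add algebraically: V = Σ kqᵢ/rᵢ.
Distances from the field point to each charge: r₁ = 0.802 m, r₂ = 1.01 m.
V = k[(7.94×10⁻⁶)/(0.802) + (6.89×10⁻⁶)/(1.01)] = 1.50×10⁵ V.

1.50×10⁵ V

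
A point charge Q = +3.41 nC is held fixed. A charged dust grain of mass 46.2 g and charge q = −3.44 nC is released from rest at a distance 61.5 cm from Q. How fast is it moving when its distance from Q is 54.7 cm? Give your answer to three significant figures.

9.61×10⁻⁴ m/s

Only the electrostatic force acts, so mechanical energy is conserved: ½mv² = U₁ − U₂ = kQq(1/r₁ − 1/r₂).
U₁ − U₂ = (8.99×10⁹ N·m²/C²)(3.41×10⁻⁹ C)(-3.44×10⁻⁹ C)(1/0.615 − 1/0.547) = 2.13×10⁻⁸ J.
v = √(2·2.13×10⁻⁸/0.0462) = 9.61×10⁻⁴ m/s.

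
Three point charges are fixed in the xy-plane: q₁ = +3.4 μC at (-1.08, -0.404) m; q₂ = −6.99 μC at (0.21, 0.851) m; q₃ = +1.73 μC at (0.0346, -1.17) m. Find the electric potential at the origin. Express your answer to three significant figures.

Electric potential is a scalar, so the contributions from each charge add algebraically: V = Σ kqᵢ/rᵢ.
Distances from the field point to each charge: r₁ = 1.15 m, r₂ = 0.877 m, r₃ = 1.17 m.
V = k[(3.40×10⁻⁶)/(1.15) + (-6.99×10⁻⁶)/(0.877) + (1.73×10⁻⁶)/(1.17)] = -3.19×10⁴ V.

-3.19×10⁴ V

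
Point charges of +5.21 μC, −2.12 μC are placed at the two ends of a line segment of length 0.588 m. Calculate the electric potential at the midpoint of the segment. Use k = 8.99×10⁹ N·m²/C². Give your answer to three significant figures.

The total potential is the scalar sum of each charge's contribution, V = Σ kqᵢ/rᵢ.
Each charge is 0.294 m from the midpoint.
V = k[(5.21×10⁻⁶)/(0.294) + (-2.12×10⁻⁶)/(0.294)] = 9.45×10⁴ V.

9.45×10⁴ V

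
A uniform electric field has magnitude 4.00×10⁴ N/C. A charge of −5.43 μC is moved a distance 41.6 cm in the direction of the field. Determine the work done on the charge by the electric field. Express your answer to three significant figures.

-0.0904 J

The potential change for a displacement 41.6 cm in the direction of the field is ΔV = −Ed = -1.66×10⁴ V.
W_field = −qΔV = -0.0904 J.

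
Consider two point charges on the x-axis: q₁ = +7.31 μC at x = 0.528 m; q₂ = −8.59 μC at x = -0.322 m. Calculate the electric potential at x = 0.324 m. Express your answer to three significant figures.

Electric potential is a scalar, so the contributions from each charge add algebraically: V = Σ kqᵢ/rᵢ.
Distances from the field point to each charge: r₁ = 0.204 m, r₂ = 0.646 m.
V = k[(7.31×10⁻⁶)/(0.204) + (-8.59×10⁻⁶)/(0.646)] = 2.03×10⁵ V.

2.03×10⁵ V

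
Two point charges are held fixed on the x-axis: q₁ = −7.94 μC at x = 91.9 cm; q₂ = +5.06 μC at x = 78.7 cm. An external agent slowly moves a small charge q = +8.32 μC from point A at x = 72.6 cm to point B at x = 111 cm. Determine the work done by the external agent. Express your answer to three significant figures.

-5.06 J

For quasistatic motion the external work equals the change in potential energy: W_ext = qΔV = q(V_B − V_A).
At A: distances to the source charges are 0.193 m, 0.0610 m; V_A = Σ kqᵢ/rᵢ = 3.76×10⁵ V.
At B: distances to the source charges are 0.191 m, 0.323 m; V_B = Σ kqᵢ/rᵢ = -2.33×10⁵ V.
ΔV = V_B − V_A = -6.09×10⁵ V.
W_ext = qΔV = (8.32×10⁻⁶ C)(-6.09×10⁵ V) = -5.06 J.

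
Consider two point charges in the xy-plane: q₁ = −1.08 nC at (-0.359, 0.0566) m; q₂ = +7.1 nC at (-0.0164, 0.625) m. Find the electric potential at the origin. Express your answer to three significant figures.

75.4 V

Electric potential is a scalar, so the contributions from each charge add algebraically: V = Σ kqᵢ/rᵢ.
Distances from the field point to each charge: r₁ = 0.363 m, r₂ = 0.625 m.
V = k[(-1.08×10⁻⁹)/(0.363) + (7.10×10⁻⁹)/(0.625)] = 75.4 V.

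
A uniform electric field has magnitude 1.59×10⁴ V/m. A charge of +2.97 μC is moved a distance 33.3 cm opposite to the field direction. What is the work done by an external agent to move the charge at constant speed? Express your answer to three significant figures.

The potential change for a displacement 33.3 cm opposite to the field direction is ΔV = +Ed = 5290 V.
W_ext = qΔV = 0.0157 J.

0.0157 J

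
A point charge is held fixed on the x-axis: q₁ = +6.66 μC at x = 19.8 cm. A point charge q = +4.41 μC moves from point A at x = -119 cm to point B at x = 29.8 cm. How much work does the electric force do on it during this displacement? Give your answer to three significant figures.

-2.45 J

The work done by the electric force is W_field = −ΔU = −q(V_B − V_A) = q(V_A − V_B).
At A: distance to the source charge is 1.39 m; V_A = kq₁/r = 4.31×10⁴ V.
At B: distance to the source charge is 0.100 m; V_B = kq₁/r = 5.99×10⁵ V.
ΔV = V_B − V_A = 5.56×10⁵ V.
W_field = −qΔV = −(4.41×10⁻⁶ C)(5.56×10⁵ V) = -2.45 J.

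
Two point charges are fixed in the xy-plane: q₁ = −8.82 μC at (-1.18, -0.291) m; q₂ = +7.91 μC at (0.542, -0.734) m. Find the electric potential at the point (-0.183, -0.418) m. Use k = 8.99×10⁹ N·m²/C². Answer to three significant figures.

Electric potential is a scalar, so the contributions from each charge add algebraically: V = Σ kqᵢ/rᵢ.
Distances from the field point to each charge: r₁ = 1.01 m, r₂ = 0.791 m.
V = k[(-8.82×10⁻⁶)/(1.01) + (7.91×10⁻⁶)/(0.791)] = 1.10×10⁴ V.

1.10×10⁴ V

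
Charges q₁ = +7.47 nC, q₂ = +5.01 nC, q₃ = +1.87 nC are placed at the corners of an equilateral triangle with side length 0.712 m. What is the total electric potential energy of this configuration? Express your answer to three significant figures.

The assembly work is the sum of pairwise potential energies, U = Σ_{i<j} kqᵢqⱼ/rᵢⱼ.
All three pair separations equal the side length, 0.712 m.
U = (4.73×10⁻⁷) + (1.76×10⁻⁷) + (1.18×10⁻⁷) = 7.67×10⁻⁷ J.

7.67×10⁻⁷ J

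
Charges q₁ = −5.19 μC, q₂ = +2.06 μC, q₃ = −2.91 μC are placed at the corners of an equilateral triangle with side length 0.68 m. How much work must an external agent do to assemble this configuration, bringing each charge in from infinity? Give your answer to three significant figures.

The work to assemble the configuration equals its total potential energy, U = Σ kqᵢqⱼ/rᵢⱼ over all pairs.
All three pair separations equal the side length, 0.680 m.
U = (-0.141) + (0.200) + (-0.0793) = -0.0209 J.

-0.0209 J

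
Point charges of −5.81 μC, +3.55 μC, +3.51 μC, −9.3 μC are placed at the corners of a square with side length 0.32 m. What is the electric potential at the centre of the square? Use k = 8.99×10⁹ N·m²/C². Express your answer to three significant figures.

Electric potential is a scalar, so the contributions from each charge add algebraically: V = Σ kqᵢ/rᵢ.
The distance from each corner to the centre is a√2/2 = 0.226 m.
V = k[(-5.81×10⁻⁶)/(0.226) + (3.55×10⁻⁶)/(0.226) + (3.51×10⁻⁶)/(0.226) + (-9.30×10⁻⁶)/(0.226)] = -3.20×10⁵ V.

-3.20×10⁵ V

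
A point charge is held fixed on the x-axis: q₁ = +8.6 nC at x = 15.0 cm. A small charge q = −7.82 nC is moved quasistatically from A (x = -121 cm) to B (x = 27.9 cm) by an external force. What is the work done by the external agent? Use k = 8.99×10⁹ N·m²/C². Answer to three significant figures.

-4.24×10⁻⁶ J

For quasistatic motion the external work equals the change in potential energy: W_ext = qΔV = q(V_B − V_A).
At A: distance to the source charge is 1.36 m; V_A = kq₁/r = 56.8 V.
At B: distance to the source charge is 0.129 m; V_B = kq₁/r = 599 V.
ΔV = V_B − V_A = 542 V.
W_ext = qΔV = (-7.82×10⁻⁹ C)(542 V) = -4.24×10⁻⁶ J.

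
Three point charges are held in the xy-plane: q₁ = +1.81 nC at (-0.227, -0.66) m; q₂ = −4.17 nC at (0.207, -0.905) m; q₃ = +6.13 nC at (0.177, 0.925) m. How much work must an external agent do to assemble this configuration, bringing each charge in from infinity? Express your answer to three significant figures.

The assembly work is the sum of pairwise potential energies, U = Σ_{i<j} kqᵢqⱼ/rᵢⱼ.
Pair separations: r₁₂ = 0.498 m, r₁₃ = 1.64 m, r₂₃ = 1.83 m.
U = (-1.36×10⁻⁷) + (6.10×10⁻⁸) + (-1.26×10⁻⁷) = -2.01×10⁻⁷ J.

-2.01×10⁻⁷ J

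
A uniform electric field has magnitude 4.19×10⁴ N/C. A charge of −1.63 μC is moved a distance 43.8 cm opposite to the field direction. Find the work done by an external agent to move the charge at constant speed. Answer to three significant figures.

-0.0299 J

The potential change for a displacement 43.8 cm opposite to the field direction is ΔV = +Ed = 1.84×10⁴ V.
W_ext = qΔV = -0.0299 J.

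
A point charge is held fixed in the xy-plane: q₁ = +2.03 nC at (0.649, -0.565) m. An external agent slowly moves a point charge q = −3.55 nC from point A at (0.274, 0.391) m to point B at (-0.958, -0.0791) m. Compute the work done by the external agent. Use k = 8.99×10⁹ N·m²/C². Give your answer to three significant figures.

For quasistatic motion the external work equals the change in potential energy: W_ext = qΔV = q(V_B − V_A).
At A: distance to the source charge is 1.03 m; V_A = kq₁/r = 17.8 V.
At B: distance to the source charge is 1.68 m; V_B = kq₁/r = 10.9 V.
ΔV = V_B − V_A = -6.90 V.
W_ext = qΔV = (-3.55×10⁻⁹ C)(-6.90 V) = 2.45×10⁻⁸ J.

2.45×10⁻⁸ J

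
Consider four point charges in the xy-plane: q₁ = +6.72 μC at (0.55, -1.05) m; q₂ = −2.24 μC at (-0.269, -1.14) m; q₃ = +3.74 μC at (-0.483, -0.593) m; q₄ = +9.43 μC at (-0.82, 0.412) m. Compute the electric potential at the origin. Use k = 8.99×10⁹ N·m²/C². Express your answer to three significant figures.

1.70×10⁵ V

The total potential is the scalar sum of each charge's contribution, V = Σ kqᵢ/rᵢ.
Distances from the field point to each charge: r₁ = 1.19 m, r₂ = 1.17 m, r₃ = 0.765 m, r₄ = 0.918 m.
V = k[(6.72×10⁻⁶)/(1.19) + (-2.24×10⁻⁶)/(1.17) + (3.74×10⁻⁶)/(0.765) + (9.43×10⁻⁶)/(0.918)] = 1.70×10⁵ V.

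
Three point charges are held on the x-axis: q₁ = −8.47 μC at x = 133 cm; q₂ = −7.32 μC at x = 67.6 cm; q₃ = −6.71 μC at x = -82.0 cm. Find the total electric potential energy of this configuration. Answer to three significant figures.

1.39 J

The assembly work is the sum of pairwise potential energies, U = Σ_{i<j} kqᵢqⱼ/rᵢⱼ.
Pair separations: r₁₂ = 0.654 m, r₁₃ = 2.15 m, r₂₃ = 1.50 m.
U = (0.852) + (0.238) + (0.295) = 1.39 J.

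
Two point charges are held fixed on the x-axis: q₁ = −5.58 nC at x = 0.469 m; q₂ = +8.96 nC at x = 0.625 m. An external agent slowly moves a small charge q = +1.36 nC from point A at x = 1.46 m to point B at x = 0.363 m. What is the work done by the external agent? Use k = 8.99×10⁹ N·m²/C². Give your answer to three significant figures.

For quasistatic motion the external work equals the change in potential energy: W_ext = qΔV = q(V_B − V_A).
At A: distances to the source charges are 0.991 m, 0.835 m; V_A = Σ kqᵢ/rᵢ = 45.8 V.
At B: distances to the source charges are 0.106 m, 0.262 m; V_B = Σ kqᵢ/rᵢ = -166 V.
ΔV = V_B − V_A = -212 V.
W_ext = qΔV = (1.36×10⁻⁹ C)(-212 V) = -2.88×10⁻⁷ J.

-2.88×10⁻⁷ J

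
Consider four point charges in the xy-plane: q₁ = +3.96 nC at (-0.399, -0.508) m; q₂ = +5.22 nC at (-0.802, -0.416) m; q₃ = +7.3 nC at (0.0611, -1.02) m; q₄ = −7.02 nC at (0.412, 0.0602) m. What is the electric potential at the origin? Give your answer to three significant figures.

The total potential is the scalar sum of each charge's contribution, V = Σ kqᵢ/rᵢ.
Distances from the field point to each charge: r₁ = 0.646 m, r₂ = 0.903 m, r₃ = 1.02 m, r₄ = 0.416 m.
V = k[(3.96×10⁻⁹)/(0.646) + (5.22×10⁻⁹)/(0.903) + (7.30×10⁻⁹)/(1.02) + (-7.02×10⁻⁹)/(0.416)] = 19.7 V.

19.7 V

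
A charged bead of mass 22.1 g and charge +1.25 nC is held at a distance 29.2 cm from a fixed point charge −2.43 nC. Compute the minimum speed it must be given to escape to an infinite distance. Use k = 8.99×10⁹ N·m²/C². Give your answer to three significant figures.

To just escape, total mechanical energy must reach zero at infinity: ½mv²_min + U = 0, so ½mv²_min = −U = |kQq|/r.
|U| = |kQq|/r = (8.99×10⁹ N·m²/C²)(2.43×10⁻⁹)(1.25×10⁻⁹)/(0.292) = 9.35×10⁻⁸ J.
v_min = √(2|U|/m) = √(2·9.35×10⁻⁸/0.0221) = 2.91×10⁻³ m/s.

2.91×10⁻³ m/s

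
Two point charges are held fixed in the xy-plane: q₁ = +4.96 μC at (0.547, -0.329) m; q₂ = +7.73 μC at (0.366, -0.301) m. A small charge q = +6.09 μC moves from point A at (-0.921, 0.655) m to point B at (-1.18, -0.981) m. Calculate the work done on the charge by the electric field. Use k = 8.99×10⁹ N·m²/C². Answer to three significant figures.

The work done by the electric force is W_field = −ΔU = −q(V_B − V_A) = q(V_A − V_B).
At A: distances to the source charges are 1.77 m, 1.60 m; V_A = Σ kqᵢ/rᵢ = 6.86×10⁴ V.
At B: distances to the source charges are 1.85 m, 1.69 m; V_B = Σ kqᵢ/rᵢ = 6.53×10⁴ V.
ΔV = V_B − V_A = -3280 V.
W_field = −qΔV = −(6.09×10⁻⁶ C)(-3280 V) = 0.0199 J.

0.0199 J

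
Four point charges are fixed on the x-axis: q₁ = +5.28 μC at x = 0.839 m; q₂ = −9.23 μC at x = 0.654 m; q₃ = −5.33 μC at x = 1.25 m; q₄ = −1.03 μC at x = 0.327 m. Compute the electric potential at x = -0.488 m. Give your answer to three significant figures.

-7.58×10⁴ V

The total potential is the scalar sum of each charge's contribution, V = Σ kqᵢ/rᵢ.
Distances from the field point to each charge: r₁ = 1.33 m, r₂ = 1.14 m, r₃ = 1.74 m, r₄ = 0.815 m.
V = k[(5.28×10⁻⁶)/(1.33) + (-9.23×10⁻⁶)/(1.14) + (-5.33×10⁻⁶)/(1.74) + (-1.03×10⁻⁶)/(0.815)] = -7.58×10⁴ V.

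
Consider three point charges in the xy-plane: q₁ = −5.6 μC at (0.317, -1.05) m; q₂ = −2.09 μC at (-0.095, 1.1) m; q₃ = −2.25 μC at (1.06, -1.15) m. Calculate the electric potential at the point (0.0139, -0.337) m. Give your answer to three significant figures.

The total potential is the scalar sum of each charge's contribution, V = Σ kqᵢ/rᵢ.
Distances from the field point to each charge: r₁ = 0.775 m, r₂ = 1.44 m, r₃ = 1.32 m.
V = k[(-5.60×10⁻⁶)/(0.775) + (-2.09×10⁻⁶)/(1.44) + (-2.25×10⁻⁶)/(1.32)] = -9.33×10⁴ V.

-9.33×10⁴ V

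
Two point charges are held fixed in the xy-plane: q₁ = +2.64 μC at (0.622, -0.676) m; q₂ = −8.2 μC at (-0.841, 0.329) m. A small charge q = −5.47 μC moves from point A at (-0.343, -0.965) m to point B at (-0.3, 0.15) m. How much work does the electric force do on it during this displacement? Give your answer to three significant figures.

-0.441 J

The work done by the electric force is W_field = −ΔU = −q(V_B − V_A) = q(V_A − V_B).
At A: distances to the source charges are 1.01 m, 1.39 m; V_A = Σ kqᵢ/rᵢ = -2.96×10⁴ V.
At B: distances to the source charges are 1.24 m, 0.570 m; V_B = Σ kqᵢ/rᵢ = -1.10×10⁵ V.
ΔV = V_B − V_A = -8.06×10⁴ V.
W_field = −qΔV = −(-5.47×10⁻⁶ C)(-8.06×10⁴ V) = -0.441 J.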